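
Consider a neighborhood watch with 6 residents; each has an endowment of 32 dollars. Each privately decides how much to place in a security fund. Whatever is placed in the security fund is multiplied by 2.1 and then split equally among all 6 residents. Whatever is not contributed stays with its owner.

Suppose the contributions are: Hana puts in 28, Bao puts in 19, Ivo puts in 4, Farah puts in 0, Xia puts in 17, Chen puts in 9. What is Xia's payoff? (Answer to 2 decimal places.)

41.95 dollars

Total contributed: 28 + 19 + 4 + 0 + 17 + 9 = 77.
Each receives 2.1 × 77 / 6 = 26.95 from the security fund.
Xia keeps 32 − 17 = 15, so Xia's payoff is 15 + 26.95 = 41.95.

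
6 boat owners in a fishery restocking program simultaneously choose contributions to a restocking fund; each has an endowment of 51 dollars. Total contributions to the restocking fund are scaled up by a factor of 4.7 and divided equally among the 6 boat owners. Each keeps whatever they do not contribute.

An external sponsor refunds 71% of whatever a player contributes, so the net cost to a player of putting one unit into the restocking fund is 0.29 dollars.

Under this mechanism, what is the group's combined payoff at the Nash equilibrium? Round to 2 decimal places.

1655.46 dollars

Under the mechanism each unit contributed yields (4.7/6) / 0.29 = 2.7011 back to its contributor per unit of net cost, which exceeds 1, making full contribution the dominant choice for everyone.
At the Nash equilibrium everyone contributes 51. Group total payoff = 6 × (51 × 0.71 + 4.7 × 51) = 1655.46.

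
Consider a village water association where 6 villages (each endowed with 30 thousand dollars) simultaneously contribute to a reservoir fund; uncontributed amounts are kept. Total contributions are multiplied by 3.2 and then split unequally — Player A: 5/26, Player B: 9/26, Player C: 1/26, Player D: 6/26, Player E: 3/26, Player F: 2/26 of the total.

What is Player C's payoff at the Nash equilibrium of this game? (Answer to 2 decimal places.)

Each unit j contributes comes back to j as 3.2 × (j's share), so j prefers to contribute only if that share exceeds 1/3.2 = 0.3125; otherwise keeping the unit dominates.
Player B alone (share 9/26) is above the threshold, contributing 30; the remaining 5 contribute 0. Total contributed: 30.
Player C keeps 30 and receives 3.2 × 30 × 1/26 = 3.69 from the reservoir fund, for a payoff of 33.69.

33.69 thousand dollars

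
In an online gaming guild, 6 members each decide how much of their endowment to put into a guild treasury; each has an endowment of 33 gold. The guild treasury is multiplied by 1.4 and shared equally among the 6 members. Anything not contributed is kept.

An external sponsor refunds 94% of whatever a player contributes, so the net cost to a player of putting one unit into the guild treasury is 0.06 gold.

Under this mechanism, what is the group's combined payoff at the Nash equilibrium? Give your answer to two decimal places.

With the mechanism, a contributed unit returns (1.4/6) / 0.06 = 3.8889 per unit of net cost to the contributor — now above 1 — so contributing fully is weakly dominant for every player.
At the Nash equilibrium everyone contributes 33. Group total payoff = 6 × (33 × 0.94 + 1.4 × 33) = 463.32.

463.32 gold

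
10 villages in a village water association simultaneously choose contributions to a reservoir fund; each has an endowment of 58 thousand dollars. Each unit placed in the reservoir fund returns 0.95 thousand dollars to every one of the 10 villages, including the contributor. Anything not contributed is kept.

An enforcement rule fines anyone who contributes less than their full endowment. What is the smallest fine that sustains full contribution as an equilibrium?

2.90 thousand dollars

Given the others contribute fully, the best deviation is to contribute 0 (any partial contribution still incurs the fine and gives up units whose private return 0.95 is below 1).
Deviating from 58 to 0 saves 58 thousand dollars but forfeits the deviator's share of the drop in the reservoir fund: 0.95 × 58 = 55.10.
So the deviation gain is 58 − 55.10 = 2.90, and the fine must be at least 2.90 thousand dollars to wipe it out.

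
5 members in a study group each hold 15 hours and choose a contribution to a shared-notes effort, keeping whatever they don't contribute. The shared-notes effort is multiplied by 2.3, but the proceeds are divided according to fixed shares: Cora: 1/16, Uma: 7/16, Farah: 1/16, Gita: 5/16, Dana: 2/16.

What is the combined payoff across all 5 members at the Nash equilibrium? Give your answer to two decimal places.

94.50 hours

A player with share s gets back 2.3·s per unit contributed, so full contribution is dominant for anyone with s > 1/2.3 = 0.4348 and zero contribution is dominant for anyone below.
Uma alone (share 7/16) is above the threshold, contributing 15; the remaining 4 contribute 0. Total contributed: 15.
The shared-notes effort pays out 2.3 × 15 = 34.50 in total (split across the unequal shares, but the aggregate is all that matters for the group sum).
The 4 free-riders keep 15 each, adding 60. Group total = 60 + 34.50 = 94.50.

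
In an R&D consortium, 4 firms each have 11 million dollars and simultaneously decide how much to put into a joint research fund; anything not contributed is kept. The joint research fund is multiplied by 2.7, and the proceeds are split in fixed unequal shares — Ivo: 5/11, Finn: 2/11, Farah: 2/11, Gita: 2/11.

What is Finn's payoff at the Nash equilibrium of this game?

For player j, contributing a unit is worthwhile iff 2.7 × (j's share) ≥ 1, i.e. iff j's share is at least 0.3704.
Only Ivo (5/11) clears that bar, contributing 11; the remaining 3 contribute 0. Total contributed: 11.
Finn keeps 11 and receives 2.7 × 11 × 2/11 = 5.40 from the joint research fund, for a payoff of 16.40.

16.40 million dollars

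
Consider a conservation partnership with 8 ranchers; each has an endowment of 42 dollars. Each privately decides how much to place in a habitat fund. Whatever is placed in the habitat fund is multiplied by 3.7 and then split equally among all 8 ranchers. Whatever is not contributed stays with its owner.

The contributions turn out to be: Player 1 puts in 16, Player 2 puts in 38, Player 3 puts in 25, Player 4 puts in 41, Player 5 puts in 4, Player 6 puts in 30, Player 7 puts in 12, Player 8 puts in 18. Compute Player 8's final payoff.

109.10 dollars

Total contributed: 16 + 38 + 25 + 41 + 4 + 30 + 12 + 18 = 184.
Each receives 3.7 × 184 / 8 = 85.10 from the habitat fund.
Player 8 keeps 42 − 18 = 24, so Player 8's payoff is 24 + 85.10 = 109.10.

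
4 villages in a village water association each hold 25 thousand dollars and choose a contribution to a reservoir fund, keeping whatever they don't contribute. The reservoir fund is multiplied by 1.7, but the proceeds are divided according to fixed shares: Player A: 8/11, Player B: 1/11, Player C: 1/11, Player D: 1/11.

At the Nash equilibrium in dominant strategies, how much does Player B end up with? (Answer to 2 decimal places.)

28.86 thousand dollars

A player with share s gets back 1.7·s per unit contributed, so full contribution is dominant for anyone with s > 1/1.7 = 0.5882 and zero contribution is dominant for anyone below.
Only Player A (8/11) clears that bar, contributing 25; the remaining 3 contribute 0. Total contributed: 25.
Player B keeps 25 and receives 1.7 × 25 × 1/11 = 3.86 from the reservoir fund, for a payoff of 28.86.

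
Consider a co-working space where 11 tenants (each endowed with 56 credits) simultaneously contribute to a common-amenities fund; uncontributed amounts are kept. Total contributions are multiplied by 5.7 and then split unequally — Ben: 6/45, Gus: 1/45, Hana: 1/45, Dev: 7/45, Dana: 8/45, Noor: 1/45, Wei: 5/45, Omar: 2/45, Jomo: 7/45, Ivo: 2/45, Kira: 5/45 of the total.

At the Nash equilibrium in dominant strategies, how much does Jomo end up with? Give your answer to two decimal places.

105.65 credits

Player j's private return per contributed unit is 5.7 × (j's share). Contributing is weakly dominant for j when that share is at least 1/5.7 = 0.1754, and contributing 0 is dominant otherwise.
Only Dana (8/45) clears that bar, contributing 56; the remaining 10 contribute 0. Total contributed: 56.
Jomo keeps 56 and receives 5.7 × 56 × 7/45 = 49.65 from the common-amenities fund, for a payoff of 105.65.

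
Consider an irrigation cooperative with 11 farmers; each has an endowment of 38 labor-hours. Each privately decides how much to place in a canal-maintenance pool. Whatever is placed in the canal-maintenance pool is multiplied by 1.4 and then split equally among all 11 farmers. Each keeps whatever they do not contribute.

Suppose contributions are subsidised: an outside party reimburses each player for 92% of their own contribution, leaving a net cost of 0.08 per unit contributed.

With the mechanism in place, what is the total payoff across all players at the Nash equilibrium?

With the mechanism, a contributed unit returns (1.4/11) / 0.08 = 1.5909 per unit of net cost to the contributor — now above 1 — so contributing fully is weakly dominant for every player.
At the Nash equilibrium everyone contributes 38. Group total payoff = 11 × (38 × 0.92 + 1.4 × 38) = 969.76.

969.76 labor-hours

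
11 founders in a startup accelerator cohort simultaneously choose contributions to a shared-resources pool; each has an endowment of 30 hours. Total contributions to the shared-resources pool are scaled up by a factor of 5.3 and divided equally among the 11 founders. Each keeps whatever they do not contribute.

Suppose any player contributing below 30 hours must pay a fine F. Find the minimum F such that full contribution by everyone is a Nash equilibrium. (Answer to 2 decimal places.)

15.55 hours

Given the others contribute fully, the best deviation is to contribute 0 (any partial contribution still incurs the fine and gives up units whose private return 0.4818 is below 1).
Deviating from 30 to 0 saves 30 hours but forfeits the deviator's share of the drop in the shared-resources pool: 5.3/11 × 30 = 14.45.
So the deviation gain is 30 − 14.45 = 15.55, and the fine must be at least 15.55 hours to wipe it out.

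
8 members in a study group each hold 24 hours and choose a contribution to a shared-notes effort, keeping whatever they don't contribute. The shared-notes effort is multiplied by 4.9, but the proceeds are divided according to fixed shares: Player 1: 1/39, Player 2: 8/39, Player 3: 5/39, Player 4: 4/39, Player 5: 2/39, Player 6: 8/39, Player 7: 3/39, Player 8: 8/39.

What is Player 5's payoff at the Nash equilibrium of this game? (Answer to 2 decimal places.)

42.09 hours

A player with share s gets back 4.9·s per unit contributed, so full contribution is dominant for anyone with s > 1/4.9 = 0.2041 and zero contribution is dominant for anyone below.
The shares above 0.2041 belong to Player 2, Player 6 and Player 8, contributing 24 each; the remaining 5 contribute 0. Total contributed: 72.
Player 5 keeps 24 and receives 4.9 × 72 × 2/39 = 18.09 from the shared-notes effort, for a payoff of 42.09.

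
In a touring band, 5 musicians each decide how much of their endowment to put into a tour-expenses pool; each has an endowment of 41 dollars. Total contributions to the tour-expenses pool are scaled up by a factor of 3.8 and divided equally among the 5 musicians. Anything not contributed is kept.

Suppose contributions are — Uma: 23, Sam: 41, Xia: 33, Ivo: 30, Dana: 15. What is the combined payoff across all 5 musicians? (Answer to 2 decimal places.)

602.60 dollars

Total contributed: 23 + 41 + 33 + 30 + 15 = 142; total kept: 5 × 41 − 142 = 63.
The tour-expenses pool pays out 3.8 × 142 = 539.60 in aggregate.
Group total = 63 + 539.60 = 602.60.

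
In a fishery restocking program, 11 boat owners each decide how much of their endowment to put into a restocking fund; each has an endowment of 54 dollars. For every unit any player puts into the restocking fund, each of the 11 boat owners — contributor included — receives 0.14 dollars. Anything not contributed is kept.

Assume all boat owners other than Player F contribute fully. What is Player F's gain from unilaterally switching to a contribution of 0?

Switching from a contribution of 54 to 0 lets Player F keep an extra 54 dollars, but lowers the restocking fund by 54, which costs Player F their own share of that drop: 0.14 × 54 = 7.56.
Net gain = 54 − 7.56 = 46.44. The private return per contributed unit (0.14) is below 1, so free-riding is indeed the best response regardless of what the others do.

46.44 dollars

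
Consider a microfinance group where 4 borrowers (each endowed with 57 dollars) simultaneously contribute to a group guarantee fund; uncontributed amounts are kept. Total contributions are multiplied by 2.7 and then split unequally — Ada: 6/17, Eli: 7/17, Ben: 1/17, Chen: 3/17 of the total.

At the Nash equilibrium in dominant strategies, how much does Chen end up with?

Each unit j contributes comes back to j as 2.7 × (j's share), so j prefers to contribute only if that share exceeds 1/2.7 = 0.3704; otherwise keeping the unit dominates.
The only share above 0.3704 is Eli's 7/17, contributing 57; the remaining 3 contribute 0. Total contributed: 57.
Chen keeps 57 and receives 2.7 × 57 × 3/17 = 27.16 from the group guarantee fund, for a payoff of 84.16.

84.16 dollars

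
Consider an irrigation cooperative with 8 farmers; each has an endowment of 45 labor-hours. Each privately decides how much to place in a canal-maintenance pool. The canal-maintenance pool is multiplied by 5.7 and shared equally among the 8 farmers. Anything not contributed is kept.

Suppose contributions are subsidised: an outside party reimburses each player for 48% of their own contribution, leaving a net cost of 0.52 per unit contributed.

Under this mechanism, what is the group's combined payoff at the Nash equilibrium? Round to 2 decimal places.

2224.80 labor-hours

The effective private return per unit is now (5.7/8) / 0.52 = 1.3702 > 1, so every player's dominant strategy flips to full contribution.
At the Nash equilibrium everyone contributes 45. Group total payoff = 8 × (45 × 0.48 + 5.7 × 45) = 2224.80.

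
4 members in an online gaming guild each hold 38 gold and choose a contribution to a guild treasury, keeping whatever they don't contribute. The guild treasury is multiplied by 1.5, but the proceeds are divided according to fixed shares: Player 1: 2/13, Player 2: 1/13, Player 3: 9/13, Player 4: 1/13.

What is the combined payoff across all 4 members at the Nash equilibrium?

Player j's private return per contributed unit is 1.5 × (j's share). Contributing is weakly dominant for j when that share is at least 1/1.5 = 0.6667, and contributing 0 is dominant otherwise.
Player 3 alone (share 9/13) is above the threshold, contributing 38; the remaining 3 contribute 0. Total contributed: 38.
The guild treasury pays out 1.5 × 38 = 57.00 in total (split across the unequal shares, but the aggregate is all that matters for the group sum).
The 3 free-riders keep 38 each, adding 114. Group total = 114 + 57.00 = 171.00.

171.00 gold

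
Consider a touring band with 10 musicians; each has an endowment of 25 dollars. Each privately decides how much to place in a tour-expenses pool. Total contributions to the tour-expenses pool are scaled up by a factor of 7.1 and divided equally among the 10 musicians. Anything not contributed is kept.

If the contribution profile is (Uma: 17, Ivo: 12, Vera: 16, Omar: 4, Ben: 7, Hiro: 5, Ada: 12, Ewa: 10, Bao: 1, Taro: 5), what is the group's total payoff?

Total contributed: 17 + 12 + 16 + 4 + 7 + 5 + 12 + 10 + 1 + 5 = 89; total kept: 10 × 25 − 89 = 161.
The tour-expenses pool pays out 7.1 × 89 = 631.90 in aggregate.
Group total = 161 + 631.90 = 792.90.

792.90 dollars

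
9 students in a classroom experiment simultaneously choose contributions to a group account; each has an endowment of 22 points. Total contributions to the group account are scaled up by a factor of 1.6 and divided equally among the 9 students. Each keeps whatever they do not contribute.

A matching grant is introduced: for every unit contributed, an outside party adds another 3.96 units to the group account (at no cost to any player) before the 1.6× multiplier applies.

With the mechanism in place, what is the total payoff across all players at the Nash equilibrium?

The effective private return is 1.6 × 4.96 / 9 = 0.8818, which is still under 1, so the mechanism doesn't change anyone's dominant strategy: zero contribution.
At the Nash equilibrium no one contributes; group total payoff = 9 × 22 = 198.

198.00 points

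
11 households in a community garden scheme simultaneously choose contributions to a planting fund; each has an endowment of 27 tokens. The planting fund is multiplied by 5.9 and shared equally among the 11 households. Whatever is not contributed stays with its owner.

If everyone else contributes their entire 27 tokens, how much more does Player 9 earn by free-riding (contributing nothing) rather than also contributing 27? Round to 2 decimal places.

Switching from a contribution of 27 to 0 lets Player 9 keep an extra 27 tokens, but lowers the planting fund by 27, which costs Player 9 their own share of that drop: 5.9/11 × 27 = 14.48.
Net gain = 27 − 14.48 = 12.52. The private return per contributed unit (0.5364) is below 1, so free-riding is indeed the best response regardless of what the others do.

12.52 tokens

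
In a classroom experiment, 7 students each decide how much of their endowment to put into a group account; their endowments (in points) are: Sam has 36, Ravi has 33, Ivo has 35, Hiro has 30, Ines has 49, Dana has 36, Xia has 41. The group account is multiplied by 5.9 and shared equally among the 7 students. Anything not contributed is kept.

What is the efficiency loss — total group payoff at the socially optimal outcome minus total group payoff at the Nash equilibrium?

The private return per contributed unit is 5.9/7 = 0.8429 < 1 for every player regardless of endowment, so the Nash equilibrium is zero contribution and the group total is Σ E_j = 36 + 33 + 35 + 30 + 49 + 36 + 41 = 260.
Each contributed unit returns 5.900 to the group, so the social optimum is full contribution by everyone: group total = 5.900 × 260 = 1534.00.
Efficiency loss = (5.900 − 1) × 260 = 1274.00.

1274.00 points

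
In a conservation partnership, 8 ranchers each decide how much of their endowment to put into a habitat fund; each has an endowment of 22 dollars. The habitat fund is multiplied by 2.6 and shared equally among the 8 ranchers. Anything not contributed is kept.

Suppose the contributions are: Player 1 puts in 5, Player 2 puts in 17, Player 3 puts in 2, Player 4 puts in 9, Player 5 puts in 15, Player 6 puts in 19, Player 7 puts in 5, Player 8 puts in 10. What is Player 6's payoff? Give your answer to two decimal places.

Total contributed: 5 + 17 + 2 + 9 + 15 + 19 + 5 + 10 = 82.
Each receives 2.6 × 82 / 8 = 26.65 from the habitat fund.
Player 6 keeps 22 − 19 = 3, so Player 6's payoff is 3 + 26.65 = 29.65.

29.65 dollars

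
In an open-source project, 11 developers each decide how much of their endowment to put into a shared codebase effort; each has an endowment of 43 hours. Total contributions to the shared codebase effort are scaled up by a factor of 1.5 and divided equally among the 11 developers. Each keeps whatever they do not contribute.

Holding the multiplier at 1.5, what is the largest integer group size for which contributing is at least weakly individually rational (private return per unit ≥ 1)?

Private return per unit is 1.5/(group size), which is ≥ 1 whenever the group size is ≤ 1.5.
The largest such integer is 1.

1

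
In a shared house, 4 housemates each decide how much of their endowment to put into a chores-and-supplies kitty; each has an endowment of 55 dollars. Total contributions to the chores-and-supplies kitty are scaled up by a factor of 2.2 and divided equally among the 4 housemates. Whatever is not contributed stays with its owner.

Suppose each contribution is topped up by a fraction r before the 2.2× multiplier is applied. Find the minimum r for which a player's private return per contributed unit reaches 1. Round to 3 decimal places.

0.818

With matching at rate r, one contributed unit becomes (1 + r) in the chores-and-supplies kitty and returns 2.2 × (1 + r) / 4 to the contributor.
Setting this equal to 1: 1 + r = 4/2.2 = 1.8182.
So the minimum matching rate is r = 1.8182 − 1 = 0.818.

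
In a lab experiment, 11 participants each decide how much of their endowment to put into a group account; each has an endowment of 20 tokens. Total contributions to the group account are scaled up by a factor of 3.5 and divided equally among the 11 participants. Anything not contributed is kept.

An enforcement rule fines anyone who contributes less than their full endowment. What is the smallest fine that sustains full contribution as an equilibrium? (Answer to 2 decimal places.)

Given the others contribute fully, the best deviation is to contribute 0 (any partial contribution still incurs the fine and gives up units whose private return 0.3182 is below 1).
Deviating from 20 to 0 saves 20 tokens but forfeits the deviator's share of the drop in the group account: 3.5/11 × 20 = 6.36.
So the deviation gain is 20 − 6.36 = 13.64, and the fine must be at least 13.64 tokens to wipe it out.

13.64 tokens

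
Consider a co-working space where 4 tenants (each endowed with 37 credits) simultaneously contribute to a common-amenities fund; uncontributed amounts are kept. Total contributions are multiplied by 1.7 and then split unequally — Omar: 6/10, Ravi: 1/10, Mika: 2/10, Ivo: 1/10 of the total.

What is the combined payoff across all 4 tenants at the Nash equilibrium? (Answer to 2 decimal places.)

173.90 credits

Player j's private return per contributed unit is 1.7 × (j's share). Contributing is weakly dominant for j when that share is at least 1/1.7 = 0.5882, and contributing 0 is dominant otherwise.
The only share above 0.5882 is Omar's 6/10, contributing 37; the remaining 3 contribute 0. Total contributed: 37.
The common-amenities fund pays out 1.7 × 37 = 62.90 in total (split across the unequal shares, but the aggregate is all that matters for the group sum).
The 3 free-riders keep 37 each, adding 111. Group total = 111 + 62.90 = 173.90.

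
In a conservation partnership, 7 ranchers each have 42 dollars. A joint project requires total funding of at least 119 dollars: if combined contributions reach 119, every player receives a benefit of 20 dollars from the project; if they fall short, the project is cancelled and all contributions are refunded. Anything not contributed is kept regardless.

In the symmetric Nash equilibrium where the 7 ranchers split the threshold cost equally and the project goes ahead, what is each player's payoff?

Equal share of the threshold: 119/7 = 17.
At this profile no one gains by cutting their contribution: any cut drops the total below 119, the project is cancelled, contributions are refunded, and the deviator ends with 42, which is less than 42 − 17 + 20 = 45. Contributing more than 17 just wastes the excess. So contributing exactly 17 is a best response.
Each player's payoff: 42 − 17 + 20 = 45.

45 dollars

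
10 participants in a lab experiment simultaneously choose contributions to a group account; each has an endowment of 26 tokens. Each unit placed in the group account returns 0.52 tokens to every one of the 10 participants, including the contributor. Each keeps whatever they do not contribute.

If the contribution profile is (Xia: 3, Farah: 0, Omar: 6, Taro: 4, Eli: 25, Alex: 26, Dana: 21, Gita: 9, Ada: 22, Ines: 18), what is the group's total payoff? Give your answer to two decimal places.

822.80 tokens

Total contributed: 3 + 0 + 6 + 4 + 25 + 26 + 21 + 9 + 22 + 18 = 134; total kept: 10 × 26 − 134 = 126.
The group account pays out 0.52 × 10 × 134 = 696.80 in aggregate.
Group total = 126 + 696.80 = 822.80.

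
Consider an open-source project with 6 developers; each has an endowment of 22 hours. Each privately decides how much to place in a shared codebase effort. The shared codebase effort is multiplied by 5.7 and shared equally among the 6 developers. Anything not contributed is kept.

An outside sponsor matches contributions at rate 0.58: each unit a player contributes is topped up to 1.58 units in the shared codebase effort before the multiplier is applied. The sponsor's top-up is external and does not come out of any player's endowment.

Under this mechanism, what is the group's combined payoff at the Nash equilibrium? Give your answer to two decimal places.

Under the mechanism each unit contributed yields 5.7 × 1.58 / 6 = 1.5010 back to its contributor per unit of net cost, which exceeds 1, making full contribution the dominant choice for everyone.
So the Nash equilibrium is full contribution by all 6; the group earns 5.7 × 1.58 × 132 = 1188.79.

1188.79 hours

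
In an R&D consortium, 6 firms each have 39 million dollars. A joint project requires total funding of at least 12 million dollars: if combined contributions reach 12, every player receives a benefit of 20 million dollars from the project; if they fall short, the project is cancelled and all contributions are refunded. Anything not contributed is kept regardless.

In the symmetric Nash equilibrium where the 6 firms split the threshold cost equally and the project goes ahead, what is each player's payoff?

57 million dollars

Equal share of the threshold: 12/6 = 2.
At this profile no one gains by cutting their contribution: any cut drops the total below 12, the project is cancelled, contributions are refunded, and the deviator ends with 39, which is less than 39 − 2 + 20 = 57. Contributing more than 2 just wastes the excess. So contributing exactly 2 is a best response.
Each player's payoff: 39 − 2 + 20 = 57.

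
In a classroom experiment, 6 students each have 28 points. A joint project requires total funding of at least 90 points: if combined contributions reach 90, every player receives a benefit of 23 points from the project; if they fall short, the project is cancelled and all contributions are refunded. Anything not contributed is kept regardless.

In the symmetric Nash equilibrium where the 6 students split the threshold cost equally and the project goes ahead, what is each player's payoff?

36 points

Equal share of the threshold: 90/6 = 15.
At this profile no one gains by cutting their contribution: any cut drops the total below 90, the project is cancelled, contributions are refunded, and the deviator ends with 28, which is less than 28 − 15 + 23 = 36. Contributing more than 15 just wastes the excess. So contributing exactly 15 is a best response.
Each player's payoff: 28 − 15 + 23 = 36.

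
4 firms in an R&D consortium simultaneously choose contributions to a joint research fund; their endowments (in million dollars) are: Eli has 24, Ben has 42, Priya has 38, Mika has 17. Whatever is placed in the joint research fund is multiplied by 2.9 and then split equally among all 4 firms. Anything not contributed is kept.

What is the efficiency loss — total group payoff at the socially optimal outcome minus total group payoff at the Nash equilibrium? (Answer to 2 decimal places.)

The private return per contributed unit is 2.9/4 = 0.7250 < 1 for every player regardless of endowment, so the Nash equilibrium is zero contribution and the group total is Σ E_j = 24 + 42 + 38 + 17 = 121.
Each contributed unit returns 2.900 to the group, so the social optimum is full contribution by everyone: group total = 2.900 × 121 = 350.90.
Efficiency loss = (2.900 − 1) × 121 = 229.90.

229.90 million dollars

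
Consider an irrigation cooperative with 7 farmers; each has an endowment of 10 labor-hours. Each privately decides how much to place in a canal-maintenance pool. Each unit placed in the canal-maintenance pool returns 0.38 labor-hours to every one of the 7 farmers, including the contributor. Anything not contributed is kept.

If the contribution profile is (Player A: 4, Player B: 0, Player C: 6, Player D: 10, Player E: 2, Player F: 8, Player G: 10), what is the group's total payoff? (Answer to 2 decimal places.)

136.40 labor-hours

Total contributed: 4 + 0 + 6 + 10 + 2 + 8 + 10 = 40; total kept: 7 × 10 − 40 = 30.
The canal-maintenance pool pays out 0.38 × 7 × 40 = 106.40 in aggregate.
Group total = 30 + 106.40 = 136.40.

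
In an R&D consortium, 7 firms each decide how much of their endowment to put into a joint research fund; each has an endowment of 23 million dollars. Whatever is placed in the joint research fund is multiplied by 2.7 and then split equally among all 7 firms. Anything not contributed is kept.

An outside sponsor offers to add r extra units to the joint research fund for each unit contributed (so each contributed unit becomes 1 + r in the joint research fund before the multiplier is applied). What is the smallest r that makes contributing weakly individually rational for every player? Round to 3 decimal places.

1.593

With matching at rate r, one contributed unit becomes (1 + r) in the joint research fund and returns 2.7 × (1 + r) / 7 to the contributor.
Setting this equal to 1: 1 + r = 7/2.7 = 2.5926.
So the minimum matching rate is r = 2.5926 − 1 = 1.593.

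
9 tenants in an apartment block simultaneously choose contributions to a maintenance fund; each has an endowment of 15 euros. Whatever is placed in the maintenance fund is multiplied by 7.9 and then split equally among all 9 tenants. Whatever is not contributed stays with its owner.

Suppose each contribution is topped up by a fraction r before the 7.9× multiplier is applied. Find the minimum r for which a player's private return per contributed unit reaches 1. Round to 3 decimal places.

0.139

With matching at rate r, one contributed unit becomes (1 + r) in the maintenance fund and returns 7.9 × (1 + r) / 9 to the contributor.
Setting this equal to 1: 1 + r = 9/7.9 = 1.1392.
So the minimum matching rate is r = 1.1392 − 1 = 0.139.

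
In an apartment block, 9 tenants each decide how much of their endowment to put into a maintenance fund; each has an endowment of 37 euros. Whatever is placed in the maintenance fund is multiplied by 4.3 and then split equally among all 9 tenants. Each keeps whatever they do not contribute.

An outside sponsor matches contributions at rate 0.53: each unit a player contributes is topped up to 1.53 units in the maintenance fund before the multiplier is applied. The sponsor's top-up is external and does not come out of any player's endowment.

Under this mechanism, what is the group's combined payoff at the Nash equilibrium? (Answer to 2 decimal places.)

333.00 euros

The effective private return is 4.3 × 1.53 / 9 = 0.7310, which is still under 1, so the mechanism doesn't change anyone's dominant strategy: zero contribution.
Everyone keeps their endowment and the group total is 9 × 37 = 333.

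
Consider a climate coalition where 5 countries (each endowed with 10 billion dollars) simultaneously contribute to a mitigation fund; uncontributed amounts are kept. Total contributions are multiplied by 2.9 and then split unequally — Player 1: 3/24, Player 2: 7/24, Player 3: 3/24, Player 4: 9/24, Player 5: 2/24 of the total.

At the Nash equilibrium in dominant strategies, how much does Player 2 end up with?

18.46 billion dollars

A player with share s gets back 2.9·s per unit contributed, so full contribution is dominant for anyone with s > 1/2.9 = 0.3448 and zero contribution is dominant for anyone below.
Only Player 4 (9/24) clears that bar, contributing 10; the remaining 4 contribute 0. Total contributed: 10.
Player 2 keeps 10 and receives 2.9 × 10 × 7/24 = 8.46 from the mitigation fund, for a payoff of 18.46.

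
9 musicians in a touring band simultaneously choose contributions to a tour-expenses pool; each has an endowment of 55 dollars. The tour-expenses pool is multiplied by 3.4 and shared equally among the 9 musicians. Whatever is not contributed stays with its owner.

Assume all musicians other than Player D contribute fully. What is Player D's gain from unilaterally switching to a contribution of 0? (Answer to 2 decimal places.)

Switching from a contribution of 55 to 0 lets Player D keep an extra 55 dollars, but lowers the tour-expenses pool by 55, which costs Player D their own share of that drop: 3.4/9 × 55 = 20.78.
Net gain = 55 − 20.78 = 34.22. The private return per contributed unit (0.3778) is below 1, so free-riding is indeed the best response regardless of what the others do.

34.22 dollars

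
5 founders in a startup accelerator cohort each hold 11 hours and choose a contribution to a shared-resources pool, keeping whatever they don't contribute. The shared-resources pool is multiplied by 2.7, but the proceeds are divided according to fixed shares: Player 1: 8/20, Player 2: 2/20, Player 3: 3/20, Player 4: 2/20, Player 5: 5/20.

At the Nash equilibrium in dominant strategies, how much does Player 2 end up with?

13.97 hours

For player j, contributing a unit is worthwhile iff 2.7 × (j's share) ≥ 1, i.e. iff j's share is at least 0.3704.
Only Player 1 (8/20) clears that bar, contributing 11; the remaining 4 contribute 0. Total contributed: 11.
Player 2 keeps 11 and receives 2.7 × 11 × 2/20 = 2.97 from the shared-resources pool, for a payoff of 13.97.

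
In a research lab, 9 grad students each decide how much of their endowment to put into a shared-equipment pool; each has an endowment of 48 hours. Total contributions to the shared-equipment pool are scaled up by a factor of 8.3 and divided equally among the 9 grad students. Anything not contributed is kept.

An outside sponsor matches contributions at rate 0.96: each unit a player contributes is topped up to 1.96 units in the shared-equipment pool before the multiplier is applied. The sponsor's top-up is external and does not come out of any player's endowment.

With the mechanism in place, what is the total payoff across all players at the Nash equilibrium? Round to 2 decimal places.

With the mechanism, a contributed unit returns 8.3 × 1.96 / 9 = 1.8076 per unit of net cost to the contributor — now above 1 — so contributing fully is weakly dominant for every player.
At the Nash equilibrium everyone contributes 48. Group total payoff = 8.3 × 1.96 × 432 = 7027.78.

7027.78 hours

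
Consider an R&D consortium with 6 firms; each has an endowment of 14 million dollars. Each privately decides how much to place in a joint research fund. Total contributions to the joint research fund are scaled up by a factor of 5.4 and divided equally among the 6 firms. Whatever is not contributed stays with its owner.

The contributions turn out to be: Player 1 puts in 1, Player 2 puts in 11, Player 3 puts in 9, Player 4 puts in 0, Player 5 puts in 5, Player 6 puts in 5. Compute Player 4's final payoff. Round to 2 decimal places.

Total contributed: 1 + 11 + 9 + 0 + 5 + 5 = 31.
Each receives 5.4 × 31 / 6 = 27.90 from the joint research fund.
Player 4 keeps 14 − 0 = 14, so Player 4's payoff is 14 + 27.90 = 41.90.

41.90 million dollars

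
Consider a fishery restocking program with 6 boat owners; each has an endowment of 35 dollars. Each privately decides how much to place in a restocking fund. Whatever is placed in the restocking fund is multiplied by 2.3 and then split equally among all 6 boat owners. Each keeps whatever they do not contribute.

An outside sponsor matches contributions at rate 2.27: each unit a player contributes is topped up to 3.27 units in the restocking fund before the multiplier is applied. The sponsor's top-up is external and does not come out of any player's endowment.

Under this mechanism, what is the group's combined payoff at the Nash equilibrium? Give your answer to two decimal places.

1579.41 dollars

With the mechanism, a contributed unit returns 2.3 × 3.27 / 6 = 1.2535 per unit of net cost to the contributor — now above 1 — so contributing fully is weakly dominant for every player.
So the Nash equilibrium is full contribution by all 6; the group earns 2.3 × 3.27 × 210 = 1579.41.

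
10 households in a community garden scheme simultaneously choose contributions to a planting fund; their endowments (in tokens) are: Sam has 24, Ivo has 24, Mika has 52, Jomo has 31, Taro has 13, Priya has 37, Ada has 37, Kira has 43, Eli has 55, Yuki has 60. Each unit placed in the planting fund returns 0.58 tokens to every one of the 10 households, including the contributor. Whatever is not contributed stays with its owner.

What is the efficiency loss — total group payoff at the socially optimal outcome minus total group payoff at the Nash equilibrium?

1804.80 tokens

The private return per contributed unit is 0.58 < 1 for everyone, so the Nash equilibrium is zero contribution and the group total is Σ E_j = 24 + 24 + 52 + 31 + 13 + 37 + 37 + 43 + 55 + 60 = 376.
Each contributed unit returns 5.800 to the group, so the social optimum is full contribution by everyone: group total = 5.800 × 376 = 2180.80.
Efficiency loss = (5.800 − 1) × 376 = 1804.80.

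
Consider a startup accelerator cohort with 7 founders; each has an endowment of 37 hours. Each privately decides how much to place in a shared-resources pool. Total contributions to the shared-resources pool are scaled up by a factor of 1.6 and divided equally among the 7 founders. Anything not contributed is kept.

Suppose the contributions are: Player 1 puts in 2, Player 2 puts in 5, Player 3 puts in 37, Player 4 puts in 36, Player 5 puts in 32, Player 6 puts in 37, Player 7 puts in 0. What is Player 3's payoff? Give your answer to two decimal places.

Total contributed: 2 + 5 + 37 + 36 + 32 + 37 + 0 = 149.
Each receives 1.6 × 149 / 7 = 34.06 from the shared-resources pool.
Player 3 keeps 37 − 37 = 0, so Player 3's payoff is 0 + 34.06 = 34.06.

34.06 hours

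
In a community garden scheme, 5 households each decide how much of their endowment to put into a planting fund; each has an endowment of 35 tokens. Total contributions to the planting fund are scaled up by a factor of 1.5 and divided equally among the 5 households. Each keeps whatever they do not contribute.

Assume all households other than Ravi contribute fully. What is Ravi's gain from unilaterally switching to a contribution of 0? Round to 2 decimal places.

Switching from a contribution of 35 to 0 lets Ravi keep an extra 35 tokens, but lowers the planting fund by 35, which costs Ravi their own share of that drop: 1.5/5 × 35 = 10.50.
Net gain = 35 − 10.50 = 24.50. The private return per contributed unit (0.3000) is below 1, so free-riding is indeed the best response regardless of what the others do.

24.50 tokens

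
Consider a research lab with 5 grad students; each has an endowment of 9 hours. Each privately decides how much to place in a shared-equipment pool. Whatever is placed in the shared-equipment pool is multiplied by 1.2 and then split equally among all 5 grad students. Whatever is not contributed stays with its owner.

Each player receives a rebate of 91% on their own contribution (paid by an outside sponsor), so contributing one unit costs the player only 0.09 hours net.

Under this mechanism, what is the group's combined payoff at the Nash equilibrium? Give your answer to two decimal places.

With the mechanism, a contributed unit returns (1.2/5) / 0.09 = 2.6667 per unit of net cost to the contributor — now above 1 — so contributing fully is weakly dominant for every player.
At the Nash equilibrium everyone contributes 9. Group total payoff = 5 × (9 × 0.91 + 1.2 × 9) = 94.95.

94.95 hours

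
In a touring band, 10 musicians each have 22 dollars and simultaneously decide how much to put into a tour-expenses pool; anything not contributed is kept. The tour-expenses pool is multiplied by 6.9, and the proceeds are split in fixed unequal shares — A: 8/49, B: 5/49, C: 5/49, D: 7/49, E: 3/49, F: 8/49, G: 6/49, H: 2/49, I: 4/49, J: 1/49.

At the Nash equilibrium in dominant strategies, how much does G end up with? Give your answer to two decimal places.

For player j, contributing a unit is worthwhile iff 6.9 × (j's share) ≥ 1, i.e. iff j's share is at least 0.1449.
A and F are above the threshold, contributing 22 each; the remaining 8 contribute 0. Total contributed: 44.
G keeps 22 and receives 6.9 × 44 × 6/49 = 37.18 from the tour-expenses pool, for a payoff of 59.18.

59.18 dollars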